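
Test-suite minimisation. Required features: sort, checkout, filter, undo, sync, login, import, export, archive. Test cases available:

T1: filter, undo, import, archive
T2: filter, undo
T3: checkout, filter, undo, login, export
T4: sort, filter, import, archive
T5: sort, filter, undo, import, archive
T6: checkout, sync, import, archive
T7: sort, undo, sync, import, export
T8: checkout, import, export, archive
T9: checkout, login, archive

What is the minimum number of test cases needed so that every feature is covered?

T1, T3, T7 together cover {sort, checkout, filter, undo, sync, login, import, export, archive} — every feature.
No 2 of the 9 test cases cover everything (all 36 pairs fall short), so 3 is minimum.

3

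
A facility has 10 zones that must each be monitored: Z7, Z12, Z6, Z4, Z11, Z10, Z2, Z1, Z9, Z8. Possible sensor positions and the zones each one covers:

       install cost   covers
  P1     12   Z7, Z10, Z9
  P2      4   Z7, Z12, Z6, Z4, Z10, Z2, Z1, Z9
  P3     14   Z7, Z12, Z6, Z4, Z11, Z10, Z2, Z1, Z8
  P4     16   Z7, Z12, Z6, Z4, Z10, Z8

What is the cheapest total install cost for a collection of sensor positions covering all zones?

P2, P3 cover every zone at install cost 4 + 14 = 18.
Any cover uses at least 2 sensor positions; among all covering selections none totals below 18.

18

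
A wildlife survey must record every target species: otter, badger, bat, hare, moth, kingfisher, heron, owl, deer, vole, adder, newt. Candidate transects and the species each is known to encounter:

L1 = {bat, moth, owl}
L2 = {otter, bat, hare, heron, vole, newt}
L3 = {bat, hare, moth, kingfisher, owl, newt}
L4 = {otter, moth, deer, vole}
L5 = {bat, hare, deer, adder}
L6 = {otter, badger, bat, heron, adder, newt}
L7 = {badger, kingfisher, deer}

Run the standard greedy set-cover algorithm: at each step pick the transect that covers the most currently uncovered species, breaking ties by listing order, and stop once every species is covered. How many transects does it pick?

Pick 1: L2 covers 6 new species (otter, bat, hare, heron, vole, newt).
Pick 2: L3 covers 3 new species (moth, kingfisher, owl).
Pick 3: L5 covers 2 new species (deer, adder).
Pick 4: L6 covers 1 new species (badger).
Greedy uses 4 transects. (The true minimum is 3.)

4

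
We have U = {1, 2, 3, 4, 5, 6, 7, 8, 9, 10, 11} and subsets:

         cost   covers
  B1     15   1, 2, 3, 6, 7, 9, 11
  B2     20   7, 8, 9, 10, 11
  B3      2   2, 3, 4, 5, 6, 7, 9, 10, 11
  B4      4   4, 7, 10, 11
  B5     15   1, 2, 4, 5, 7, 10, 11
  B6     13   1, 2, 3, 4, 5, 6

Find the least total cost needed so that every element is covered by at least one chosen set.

B2, B6 cover every element at cost 20 + 13 = 33.
Any cover uses at least 2 sets; among all covering selections none totals below 33.

33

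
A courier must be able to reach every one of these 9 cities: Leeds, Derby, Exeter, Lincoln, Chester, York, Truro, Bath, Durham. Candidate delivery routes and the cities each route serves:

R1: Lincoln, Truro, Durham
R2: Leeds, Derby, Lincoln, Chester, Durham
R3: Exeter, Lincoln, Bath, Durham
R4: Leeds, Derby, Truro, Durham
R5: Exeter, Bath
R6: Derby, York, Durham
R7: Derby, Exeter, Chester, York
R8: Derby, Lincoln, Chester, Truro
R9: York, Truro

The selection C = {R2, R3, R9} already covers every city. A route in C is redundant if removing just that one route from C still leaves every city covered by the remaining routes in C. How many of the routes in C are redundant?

0

Drop R2: Leeds, Derby, Chester uncovered — not redundant.
Drop R3: Exeter, Bath uncovered — not redundant.
Drop R9: York, Truro uncovered — not redundant.
None of the routes in C is redundant.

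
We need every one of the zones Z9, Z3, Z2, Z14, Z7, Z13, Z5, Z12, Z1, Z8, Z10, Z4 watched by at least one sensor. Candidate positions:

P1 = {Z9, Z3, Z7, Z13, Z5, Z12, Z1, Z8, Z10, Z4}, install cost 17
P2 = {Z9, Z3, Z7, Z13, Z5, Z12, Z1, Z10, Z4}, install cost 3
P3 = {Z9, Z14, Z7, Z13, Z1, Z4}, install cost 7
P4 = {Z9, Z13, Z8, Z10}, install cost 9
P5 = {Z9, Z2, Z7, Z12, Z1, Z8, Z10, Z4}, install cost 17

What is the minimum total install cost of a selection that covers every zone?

P2, P3, P5 cover every zone at install cost 3 + 7 + 17 = 27.
Any cover uses at least 3 sensor positions; among all covering selections none totals below 27.

27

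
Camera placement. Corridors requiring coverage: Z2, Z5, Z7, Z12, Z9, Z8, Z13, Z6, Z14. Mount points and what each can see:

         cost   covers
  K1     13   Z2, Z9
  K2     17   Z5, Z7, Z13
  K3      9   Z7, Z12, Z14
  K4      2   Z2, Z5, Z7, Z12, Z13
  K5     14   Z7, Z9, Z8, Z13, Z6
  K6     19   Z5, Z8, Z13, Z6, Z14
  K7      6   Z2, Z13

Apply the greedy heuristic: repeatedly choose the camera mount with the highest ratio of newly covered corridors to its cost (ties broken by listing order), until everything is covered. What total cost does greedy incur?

Pick 1: K4 adds 5 new (Z2, Z5, Z7, Z12, Z13) at cost 2 (ratio 5/2).
Pick 2: K5 adds 3 new (Z9, Z8, Z6) at cost 14 (ratio 3/14).
Pick 3: K3 adds 1 new (Z14) at cost 9 (ratio 1/9).
Greedy total cost: 2 + 14 + 9 = 25.

25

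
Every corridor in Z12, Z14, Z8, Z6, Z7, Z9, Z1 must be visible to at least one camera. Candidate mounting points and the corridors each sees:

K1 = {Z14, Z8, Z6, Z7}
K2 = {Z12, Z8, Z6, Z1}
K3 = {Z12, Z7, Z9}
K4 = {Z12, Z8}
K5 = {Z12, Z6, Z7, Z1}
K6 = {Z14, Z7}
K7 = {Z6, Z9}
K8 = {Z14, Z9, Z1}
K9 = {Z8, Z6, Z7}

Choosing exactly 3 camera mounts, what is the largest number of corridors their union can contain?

Choosing K1, K2, K3 covers {Z12, Z14, Z8, Z6, Z7, Z9, Z1} — 7 corridors.
That is all 7 corridors.

7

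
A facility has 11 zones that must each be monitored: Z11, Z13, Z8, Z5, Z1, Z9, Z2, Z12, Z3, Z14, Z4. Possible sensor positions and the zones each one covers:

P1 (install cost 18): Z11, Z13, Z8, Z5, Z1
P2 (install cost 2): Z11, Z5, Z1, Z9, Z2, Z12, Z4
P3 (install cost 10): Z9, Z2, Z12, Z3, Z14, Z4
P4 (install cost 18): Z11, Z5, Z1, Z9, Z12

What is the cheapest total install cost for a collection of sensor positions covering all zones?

P1, P3 cover every zone at install cost 18 + 10 = 28.
Any cover uses at least 2 sensor positions; among all covering selections none totals below 28.

28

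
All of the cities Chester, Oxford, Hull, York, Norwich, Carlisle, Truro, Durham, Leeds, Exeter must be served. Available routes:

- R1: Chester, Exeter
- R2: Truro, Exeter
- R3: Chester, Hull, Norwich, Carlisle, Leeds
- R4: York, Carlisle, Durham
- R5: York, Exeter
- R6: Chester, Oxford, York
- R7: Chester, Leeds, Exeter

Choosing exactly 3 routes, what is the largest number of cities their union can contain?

Choosing R2, R3, R4 covers {Chester, Hull, York, Norwich, Carlisle, Truro, Durham, Leeds, Exeter} — 9 cities.
No choice of 3 routes does better; here Oxford is left uncovered.

9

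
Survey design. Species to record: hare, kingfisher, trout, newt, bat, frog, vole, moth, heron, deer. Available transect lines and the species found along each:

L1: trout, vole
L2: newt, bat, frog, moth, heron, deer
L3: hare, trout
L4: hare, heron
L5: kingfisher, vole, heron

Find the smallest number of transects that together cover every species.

L2, L3, L5 together cover {hare, kingfisher, trout, newt, bat, frog, vole, moth, heron, deer} — every species.
No 2 of the 5 transects cover everything (all 10 pairs fall short), so 3 is minimum.
Greedy (largest uncovered first) would take L2, L1, L3, L5 — 4 transects — but 3 suffice.

3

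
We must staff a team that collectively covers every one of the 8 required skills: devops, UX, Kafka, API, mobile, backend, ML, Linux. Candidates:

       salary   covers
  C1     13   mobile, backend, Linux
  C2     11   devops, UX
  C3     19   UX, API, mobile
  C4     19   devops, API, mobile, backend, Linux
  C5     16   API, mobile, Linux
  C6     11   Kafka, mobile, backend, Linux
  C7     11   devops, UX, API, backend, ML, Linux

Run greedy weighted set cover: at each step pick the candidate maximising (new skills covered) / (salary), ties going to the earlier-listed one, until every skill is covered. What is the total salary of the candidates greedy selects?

22

Pick 1: C7 adds 6 new (devops, UX, API, backend, ML, Linux) at salary 11 (ratio 6/11).
Pick 2: C6 adds 2 new (Kafka, mobile) at salary 11 (ratio 2/11).
Greedy total salary: 11 + 11 = 22.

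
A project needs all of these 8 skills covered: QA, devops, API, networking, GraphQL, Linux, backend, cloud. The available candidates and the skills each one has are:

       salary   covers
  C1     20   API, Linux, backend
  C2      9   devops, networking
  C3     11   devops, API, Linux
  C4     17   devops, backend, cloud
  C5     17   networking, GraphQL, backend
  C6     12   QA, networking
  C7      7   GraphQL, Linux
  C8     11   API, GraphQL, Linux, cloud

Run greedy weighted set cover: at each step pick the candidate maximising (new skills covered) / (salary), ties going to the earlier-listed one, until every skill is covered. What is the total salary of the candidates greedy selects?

49

Pick 1: C8 adds 4 new (API, GraphQL, Linux, cloud) at salary 11 (ratio 4/11).
Pick 2: C2 adds 2 new (devops, networking) at salary 9 (ratio 2/9).
Pick 3: C6 adds 1 new (QA) at salary 12 (ratio 1/12).
Pick 4: C4 adds 1 new (backend) at salary 17 (ratio 1/17).
Greedy total salary: 11 + 9 + 12 + 17 = 49. (The true optimum is 40, so greedy overshoots here.)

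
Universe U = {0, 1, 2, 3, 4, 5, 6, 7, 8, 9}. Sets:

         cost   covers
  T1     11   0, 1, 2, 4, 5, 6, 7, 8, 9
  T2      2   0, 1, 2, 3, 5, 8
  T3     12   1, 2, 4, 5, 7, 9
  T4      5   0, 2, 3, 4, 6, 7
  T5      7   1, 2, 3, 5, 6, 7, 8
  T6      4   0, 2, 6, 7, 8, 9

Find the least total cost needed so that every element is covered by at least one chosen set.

T2, T4, T6 cover every element at cost 2 + 5 + 4 = 11.
Any cover uses at least 2 sets; among all covering selections none totals below 11.

11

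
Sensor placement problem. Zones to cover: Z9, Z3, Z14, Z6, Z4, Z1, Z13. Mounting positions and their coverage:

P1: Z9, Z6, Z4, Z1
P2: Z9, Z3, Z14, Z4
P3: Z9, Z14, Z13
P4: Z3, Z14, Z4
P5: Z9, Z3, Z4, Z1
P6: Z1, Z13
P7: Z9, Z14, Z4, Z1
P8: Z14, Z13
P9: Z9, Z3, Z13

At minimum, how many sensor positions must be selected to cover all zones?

3

P1, P2, P3 together cover {Z9, Z3, Z14, Z6, Z4, Z1, Z13} — every zone.
No 2 of the 9 sensor positions cover everything (all 36 pairs fall short), so 3 is minimum.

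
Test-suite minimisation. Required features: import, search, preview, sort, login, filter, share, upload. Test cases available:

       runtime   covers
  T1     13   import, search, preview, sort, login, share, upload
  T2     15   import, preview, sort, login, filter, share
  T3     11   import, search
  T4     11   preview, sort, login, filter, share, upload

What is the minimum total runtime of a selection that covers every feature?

22

T3, T4 cover every feature at runtime 11 + 11 = 22.
Any cover uses at least 2 test cases; among all covering selections none totals below 22.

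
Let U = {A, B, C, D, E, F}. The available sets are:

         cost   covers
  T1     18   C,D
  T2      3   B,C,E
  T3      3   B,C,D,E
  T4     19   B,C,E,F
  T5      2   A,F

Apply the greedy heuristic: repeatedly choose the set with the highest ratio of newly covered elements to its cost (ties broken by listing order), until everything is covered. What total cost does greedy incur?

Pick 1: T3 adds 4 new (B, C, D, E) at cost 3 (ratio 4/3).
Pick 2: T5 adds 2 new (A, F) at cost 2 (ratio 2/2).
Greedy total cost: 3 + 2 = 5.

5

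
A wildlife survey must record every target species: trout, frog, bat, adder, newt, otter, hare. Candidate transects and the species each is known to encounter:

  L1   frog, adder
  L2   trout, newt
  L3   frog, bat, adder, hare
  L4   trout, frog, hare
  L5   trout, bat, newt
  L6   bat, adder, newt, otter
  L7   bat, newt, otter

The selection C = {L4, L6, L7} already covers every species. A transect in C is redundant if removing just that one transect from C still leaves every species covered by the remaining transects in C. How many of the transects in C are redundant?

1

Drop L4: trout, frog, hare uncovered — not redundant.
Drop L6: adder uncovered — not redundant.
Drop L7: the rest still cover every species — redundant.
1 redundant: L7.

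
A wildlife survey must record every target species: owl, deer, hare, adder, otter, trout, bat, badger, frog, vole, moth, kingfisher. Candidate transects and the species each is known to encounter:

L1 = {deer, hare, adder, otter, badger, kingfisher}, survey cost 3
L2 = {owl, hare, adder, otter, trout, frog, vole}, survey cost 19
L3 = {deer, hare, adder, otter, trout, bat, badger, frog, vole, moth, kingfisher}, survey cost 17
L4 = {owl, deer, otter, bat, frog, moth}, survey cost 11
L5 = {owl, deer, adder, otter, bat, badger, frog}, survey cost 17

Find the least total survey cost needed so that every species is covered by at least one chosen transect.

28

L3, L4 cover every species at survey cost 17 + 11 = 28.
Any cover uses at least 2 transects; among all covering selections none totals below 28.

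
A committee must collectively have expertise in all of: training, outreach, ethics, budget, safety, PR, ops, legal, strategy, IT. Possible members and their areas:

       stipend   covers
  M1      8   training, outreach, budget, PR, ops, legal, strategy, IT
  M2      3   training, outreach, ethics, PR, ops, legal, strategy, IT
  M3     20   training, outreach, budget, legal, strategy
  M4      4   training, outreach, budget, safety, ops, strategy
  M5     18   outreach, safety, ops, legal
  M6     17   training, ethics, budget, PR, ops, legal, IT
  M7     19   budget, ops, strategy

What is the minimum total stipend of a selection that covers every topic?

7

M2, M4 cover every topic at stipend 3 + 4 = 7.
Any cover uses at least 2 members; among all covering selections none totals below 7.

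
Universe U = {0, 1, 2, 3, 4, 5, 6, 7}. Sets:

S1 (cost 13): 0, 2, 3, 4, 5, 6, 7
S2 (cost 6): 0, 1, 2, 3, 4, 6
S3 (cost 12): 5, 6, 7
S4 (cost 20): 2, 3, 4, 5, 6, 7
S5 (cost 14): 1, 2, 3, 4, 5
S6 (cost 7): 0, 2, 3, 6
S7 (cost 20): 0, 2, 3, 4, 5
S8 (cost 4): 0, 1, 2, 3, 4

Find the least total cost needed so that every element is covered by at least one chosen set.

S3, S8 cover every element at cost 12 + 4 = 16.
Any cover uses at least 2 sets; among all covering selections none totals below 16.

16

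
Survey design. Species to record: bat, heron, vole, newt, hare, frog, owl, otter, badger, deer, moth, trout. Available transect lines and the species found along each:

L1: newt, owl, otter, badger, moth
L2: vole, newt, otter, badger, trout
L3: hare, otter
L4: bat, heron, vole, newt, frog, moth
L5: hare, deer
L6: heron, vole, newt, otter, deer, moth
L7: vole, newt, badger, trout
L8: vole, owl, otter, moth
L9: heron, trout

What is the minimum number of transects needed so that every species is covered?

L1, L2, L4, L5 together cover {bat, heron, vole, newt, hare, frog, owl, otter, badger, deer, moth, trout} — every species.
No 3 of the 9 transects cover everything (all 84 triples fall short), so 4 is minimum.

4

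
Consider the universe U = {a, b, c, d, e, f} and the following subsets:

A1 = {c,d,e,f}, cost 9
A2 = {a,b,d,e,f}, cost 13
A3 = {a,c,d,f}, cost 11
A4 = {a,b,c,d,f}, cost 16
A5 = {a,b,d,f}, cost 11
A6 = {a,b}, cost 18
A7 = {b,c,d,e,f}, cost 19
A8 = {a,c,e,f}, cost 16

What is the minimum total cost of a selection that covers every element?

20

A1, A5 cover every element at cost 9 + 11 = 20.
Any cover uses at least 2 sets; among all covering selections none totals below 20.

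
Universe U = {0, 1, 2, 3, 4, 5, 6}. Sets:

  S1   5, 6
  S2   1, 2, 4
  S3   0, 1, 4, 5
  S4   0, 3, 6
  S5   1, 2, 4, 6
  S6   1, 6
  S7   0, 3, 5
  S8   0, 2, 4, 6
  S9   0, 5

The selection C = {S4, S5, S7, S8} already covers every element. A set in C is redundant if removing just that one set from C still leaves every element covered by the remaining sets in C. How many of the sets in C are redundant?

Drop S4: the rest still cover every element — redundant.
Drop S5: 1 uncovered — not redundant.
Drop S7: 5 uncovered — not redundant.
Drop S8: the rest still cover every element — redundant.
2 redundant: S4, S8.

2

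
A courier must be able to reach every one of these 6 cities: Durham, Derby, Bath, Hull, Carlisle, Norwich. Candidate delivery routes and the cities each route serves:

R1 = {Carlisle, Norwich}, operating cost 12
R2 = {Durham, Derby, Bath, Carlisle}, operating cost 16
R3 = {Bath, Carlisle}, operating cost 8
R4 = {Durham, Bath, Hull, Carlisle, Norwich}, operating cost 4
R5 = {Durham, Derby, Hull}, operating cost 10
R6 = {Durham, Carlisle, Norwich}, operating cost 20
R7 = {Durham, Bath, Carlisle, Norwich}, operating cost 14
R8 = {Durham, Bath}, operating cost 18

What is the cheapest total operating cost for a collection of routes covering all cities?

R4, R5 cover every city at operating cost 4 + 10 = 14.
Any cover uses at least 2 routes; among all covering selections none totals below 14.

14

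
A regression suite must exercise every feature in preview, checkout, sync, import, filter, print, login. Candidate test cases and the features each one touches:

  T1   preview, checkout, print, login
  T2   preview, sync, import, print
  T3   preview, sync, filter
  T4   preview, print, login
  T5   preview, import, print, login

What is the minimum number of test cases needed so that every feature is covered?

T1, T2, T3 together cover {preview, checkout, sync, import, filter, print, login} — every feature.
No 2 of the 5 test cases cover everything (all 10 pairs fall short), so 3 is minimum.

3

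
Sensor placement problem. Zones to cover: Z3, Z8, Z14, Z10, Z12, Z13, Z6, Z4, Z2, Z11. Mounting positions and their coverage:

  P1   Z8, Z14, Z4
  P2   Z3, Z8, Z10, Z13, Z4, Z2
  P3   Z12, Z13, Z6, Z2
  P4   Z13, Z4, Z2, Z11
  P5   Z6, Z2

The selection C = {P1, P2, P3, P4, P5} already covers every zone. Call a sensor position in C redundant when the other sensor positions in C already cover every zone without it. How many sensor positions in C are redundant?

1

Drop P1: Z14 uncovered — not redundant.
Drop P2: Z3, Z10 uncovered — not redundant.
Drop P3: Z12 uncovered — not redundant.
Drop P4: Z11 uncovered — not redundant.
Drop P5: the rest still cover every zone — redundant.
1 redundant: P5.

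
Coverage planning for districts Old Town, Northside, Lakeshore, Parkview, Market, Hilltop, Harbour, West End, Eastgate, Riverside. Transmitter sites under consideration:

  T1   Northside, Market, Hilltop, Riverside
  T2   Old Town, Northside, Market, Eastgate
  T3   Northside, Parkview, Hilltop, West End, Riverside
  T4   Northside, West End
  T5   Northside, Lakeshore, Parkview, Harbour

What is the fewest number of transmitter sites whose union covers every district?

3

T2, T3, T5 together cover {Old Town, Northside, Lakeshore, Parkview, Market, Hilltop, Harbour, West End, Eastgate, Riverside} — every district.
No 2 of the 5 transmitter sites cover everything (all 10 pairs fall short), so 3 is minimum.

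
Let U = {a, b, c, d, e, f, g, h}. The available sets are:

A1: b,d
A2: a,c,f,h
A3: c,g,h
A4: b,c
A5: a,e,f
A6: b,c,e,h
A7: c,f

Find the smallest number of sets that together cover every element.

A1, A3, A5 together cover {a, b, c, d, e, f, g, h} — every element.
No 2 of the 7 sets cover everything (all 21 pairs fall short), so 3 is minimum.
Greedy (largest uncovered first) would take A2, A1, A3, A5 — 4 sets — but 3 suffice.

3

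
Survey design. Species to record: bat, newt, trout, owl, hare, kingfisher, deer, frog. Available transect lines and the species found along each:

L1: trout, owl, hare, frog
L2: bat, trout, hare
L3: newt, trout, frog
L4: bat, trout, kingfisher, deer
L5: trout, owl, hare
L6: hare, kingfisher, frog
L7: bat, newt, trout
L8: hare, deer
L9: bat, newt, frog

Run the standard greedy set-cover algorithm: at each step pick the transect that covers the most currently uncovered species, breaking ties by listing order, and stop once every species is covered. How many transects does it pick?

3

Pick 1: L1 covers 4 new species (trout, owl, hare, frog).
Pick 2: L4 covers 3 new species (bat, kingfisher, deer).
Pick 3: L3 covers 1 new species (newt).
Greedy uses 3 transects.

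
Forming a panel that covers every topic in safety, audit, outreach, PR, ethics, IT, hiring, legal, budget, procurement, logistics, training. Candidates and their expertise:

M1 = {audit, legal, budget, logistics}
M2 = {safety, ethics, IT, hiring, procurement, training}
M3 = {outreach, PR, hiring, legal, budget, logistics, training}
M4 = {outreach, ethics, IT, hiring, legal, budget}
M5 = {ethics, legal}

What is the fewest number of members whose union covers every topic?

M1, M2, M3 together cover {safety, audit, outreach, PR, ethics, IT, hiring, legal, budget, procurement, logistics, training} — every topic.
No 2 of the 5 members cover everything (all 10 pairs fall short), so 3 is minimum.

3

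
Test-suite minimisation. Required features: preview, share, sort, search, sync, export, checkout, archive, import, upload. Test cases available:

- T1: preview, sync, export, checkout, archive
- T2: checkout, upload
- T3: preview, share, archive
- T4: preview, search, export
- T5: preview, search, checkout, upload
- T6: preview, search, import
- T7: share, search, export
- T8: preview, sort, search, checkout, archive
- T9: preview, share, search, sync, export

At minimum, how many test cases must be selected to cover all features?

4

T2, T6, T8, T9 together cover {preview, share, sort, search, sync, export, checkout, archive, import, upload} — every feature.
No 3 of the 9 test cases cover everything (all 84 triples fall short), so 4 is minimum.
Greedy (largest uncovered first) would take T1, T5, T3, T6, T8 — 5 test cases — but 4 suffice.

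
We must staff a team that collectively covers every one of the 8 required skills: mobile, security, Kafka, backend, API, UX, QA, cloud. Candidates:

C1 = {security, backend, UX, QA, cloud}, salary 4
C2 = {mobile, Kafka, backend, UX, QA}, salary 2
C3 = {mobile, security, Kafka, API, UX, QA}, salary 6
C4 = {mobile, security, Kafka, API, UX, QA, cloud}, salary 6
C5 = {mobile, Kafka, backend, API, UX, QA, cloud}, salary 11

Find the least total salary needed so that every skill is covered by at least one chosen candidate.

8

C2, C4 cover every skill at salary 2 + 6 = 8.
Any cover uses at least 2 candidates; among all covering selections none totals below 8.
Greedy by coverage-per-salary would pick C2, C1, C3 for 12 — worse than the optimum 8.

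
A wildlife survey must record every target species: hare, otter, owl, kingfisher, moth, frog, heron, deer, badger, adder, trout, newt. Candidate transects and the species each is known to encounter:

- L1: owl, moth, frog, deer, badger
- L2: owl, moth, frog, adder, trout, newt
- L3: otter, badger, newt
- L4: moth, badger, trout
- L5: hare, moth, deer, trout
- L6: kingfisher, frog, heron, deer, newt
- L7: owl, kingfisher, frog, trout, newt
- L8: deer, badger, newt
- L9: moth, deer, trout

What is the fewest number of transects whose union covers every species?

4

L2, L3, L5, L6 together cover {hare, otter, owl, kingfisher, moth, frog, heron, deer, badger, adder, trout, newt} — every species.
No 3 of the 9 transects cover everything (all 84 triples fall short), so 4 is minimum.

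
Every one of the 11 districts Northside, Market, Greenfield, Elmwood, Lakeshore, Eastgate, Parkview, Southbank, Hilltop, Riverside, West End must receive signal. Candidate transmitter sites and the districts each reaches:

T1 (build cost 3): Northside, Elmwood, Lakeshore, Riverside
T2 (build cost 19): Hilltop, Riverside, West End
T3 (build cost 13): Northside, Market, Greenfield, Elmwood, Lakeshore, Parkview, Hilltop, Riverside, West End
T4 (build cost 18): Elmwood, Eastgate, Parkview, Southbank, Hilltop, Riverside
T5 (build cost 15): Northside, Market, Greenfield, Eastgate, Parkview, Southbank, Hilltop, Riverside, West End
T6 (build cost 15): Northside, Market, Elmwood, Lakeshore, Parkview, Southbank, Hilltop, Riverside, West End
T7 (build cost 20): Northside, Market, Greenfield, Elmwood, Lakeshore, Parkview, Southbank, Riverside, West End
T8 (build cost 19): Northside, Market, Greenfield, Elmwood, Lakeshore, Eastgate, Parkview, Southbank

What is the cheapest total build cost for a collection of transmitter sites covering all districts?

18

T1, T5 cover every district at build cost 3 + 15 = 18.
Any cover uses at least 2 transmitter sites; among all covering selections none totals below 18.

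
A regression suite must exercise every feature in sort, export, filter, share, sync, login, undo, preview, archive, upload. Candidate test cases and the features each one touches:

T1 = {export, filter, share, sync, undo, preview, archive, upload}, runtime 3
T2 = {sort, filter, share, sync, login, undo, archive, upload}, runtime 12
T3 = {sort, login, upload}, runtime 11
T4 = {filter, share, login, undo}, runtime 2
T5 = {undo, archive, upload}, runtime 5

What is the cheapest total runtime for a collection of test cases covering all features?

14

T1, T3 cover every feature at runtime 3 + 11 = 14.
Any cover uses at least 2 test cases; among all covering selections none totals below 14.
Greedy by coverage-per-runtime would pick T1, T4, T3 for 16 — worse than the optimum 14.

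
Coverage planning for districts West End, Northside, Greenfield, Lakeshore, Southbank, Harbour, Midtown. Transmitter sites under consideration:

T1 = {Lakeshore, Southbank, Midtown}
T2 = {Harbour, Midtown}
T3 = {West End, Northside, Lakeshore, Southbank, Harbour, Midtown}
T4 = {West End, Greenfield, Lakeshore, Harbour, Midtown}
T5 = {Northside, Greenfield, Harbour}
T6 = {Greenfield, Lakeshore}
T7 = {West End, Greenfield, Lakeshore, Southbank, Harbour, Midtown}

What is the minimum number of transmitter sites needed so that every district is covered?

2

T3, T4 together cover {West End, Northside, Greenfield, Lakeshore, Southbank, Harbour, Midtown} — every district.
No single transmitter site contains all 7 districts, so 2 is optimal.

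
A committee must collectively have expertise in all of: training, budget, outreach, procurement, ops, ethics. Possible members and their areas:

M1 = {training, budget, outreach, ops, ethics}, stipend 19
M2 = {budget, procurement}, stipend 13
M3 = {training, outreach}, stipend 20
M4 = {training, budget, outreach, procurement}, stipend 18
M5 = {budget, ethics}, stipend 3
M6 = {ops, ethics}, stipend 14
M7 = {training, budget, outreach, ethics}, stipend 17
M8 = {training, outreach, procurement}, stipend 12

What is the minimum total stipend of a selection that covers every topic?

29

M5, M6, M8 cover every topic at stipend 3 + 14 + 12 = 29.
Any cover uses at least 2 members; among all covering selections none totals below 29.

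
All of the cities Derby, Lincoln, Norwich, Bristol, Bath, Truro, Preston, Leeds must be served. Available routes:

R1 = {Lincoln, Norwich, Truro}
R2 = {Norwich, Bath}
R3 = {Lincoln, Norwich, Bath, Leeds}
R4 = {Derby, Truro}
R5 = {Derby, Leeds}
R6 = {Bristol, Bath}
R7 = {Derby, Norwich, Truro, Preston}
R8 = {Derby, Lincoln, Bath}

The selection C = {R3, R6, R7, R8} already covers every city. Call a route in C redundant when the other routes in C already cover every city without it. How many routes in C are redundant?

1

Drop R3: Leeds uncovered — not redundant.
Drop R6: Bristol uncovered — not redundant.
Drop R7: Truro, Preston uncovered — not redundant.
Drop R8: the rest still cover every city — redundant.
1 redundant: R8.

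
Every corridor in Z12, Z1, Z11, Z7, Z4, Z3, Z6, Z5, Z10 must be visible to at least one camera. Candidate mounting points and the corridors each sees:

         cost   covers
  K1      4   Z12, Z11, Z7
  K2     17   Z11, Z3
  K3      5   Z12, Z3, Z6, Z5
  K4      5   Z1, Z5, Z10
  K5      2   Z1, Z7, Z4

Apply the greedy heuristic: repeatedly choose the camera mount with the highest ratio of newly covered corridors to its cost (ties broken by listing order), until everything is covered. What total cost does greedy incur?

Pick 1: K5 adds 3 new (Z1, Z7, Z4) at cost 2 (ratio 3/2).
Pick 2: K3 adds 4 new (Z12, Z3, Z6, Z5) at cost 5 (ratio 4/5).
Pick 3: K1 adds 1 new (Z11) at cost 4 (ratio 1/4).
Pick 4: K4 adds 1 new (Z10) at cost 5 (ratio 1/5).
Greedy total cost: 2 + 5 + 4 + 5 = 16.

16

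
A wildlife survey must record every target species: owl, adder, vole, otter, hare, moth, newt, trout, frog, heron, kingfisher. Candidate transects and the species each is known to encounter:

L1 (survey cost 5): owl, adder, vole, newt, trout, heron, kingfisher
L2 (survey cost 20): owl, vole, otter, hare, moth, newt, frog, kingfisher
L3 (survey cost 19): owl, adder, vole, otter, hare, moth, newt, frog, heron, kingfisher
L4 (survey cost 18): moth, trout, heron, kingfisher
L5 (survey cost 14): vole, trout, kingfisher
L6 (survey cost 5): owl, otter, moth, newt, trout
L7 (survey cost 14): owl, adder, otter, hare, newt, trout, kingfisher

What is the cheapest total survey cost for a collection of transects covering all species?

L1, L3 cover every species at survey cost 5 + 19 = 24.
Any cover uses at least 2 transects; among all covering selections none totals below 24.

24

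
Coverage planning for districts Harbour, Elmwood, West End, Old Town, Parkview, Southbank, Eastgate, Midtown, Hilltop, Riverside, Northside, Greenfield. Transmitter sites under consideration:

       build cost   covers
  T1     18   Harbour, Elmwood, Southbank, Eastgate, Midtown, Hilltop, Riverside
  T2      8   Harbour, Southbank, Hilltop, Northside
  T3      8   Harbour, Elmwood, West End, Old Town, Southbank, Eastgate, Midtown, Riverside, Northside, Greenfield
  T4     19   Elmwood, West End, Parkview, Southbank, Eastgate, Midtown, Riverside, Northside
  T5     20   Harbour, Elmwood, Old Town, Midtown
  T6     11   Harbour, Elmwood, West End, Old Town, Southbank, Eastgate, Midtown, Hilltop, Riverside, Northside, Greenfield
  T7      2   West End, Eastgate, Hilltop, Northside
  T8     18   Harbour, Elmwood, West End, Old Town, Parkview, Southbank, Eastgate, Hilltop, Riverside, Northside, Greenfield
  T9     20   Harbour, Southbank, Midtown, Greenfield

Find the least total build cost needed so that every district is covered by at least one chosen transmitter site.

T3, T8 cover every district at build cost 8 + 18 = 26.
Any cover uses at least 2 transmitter sites; among all covering selections none totals below 26.
Greedy by coverage-per-build cost would pick T7, T3, T8 for 28 — worse than the optimum 26.

26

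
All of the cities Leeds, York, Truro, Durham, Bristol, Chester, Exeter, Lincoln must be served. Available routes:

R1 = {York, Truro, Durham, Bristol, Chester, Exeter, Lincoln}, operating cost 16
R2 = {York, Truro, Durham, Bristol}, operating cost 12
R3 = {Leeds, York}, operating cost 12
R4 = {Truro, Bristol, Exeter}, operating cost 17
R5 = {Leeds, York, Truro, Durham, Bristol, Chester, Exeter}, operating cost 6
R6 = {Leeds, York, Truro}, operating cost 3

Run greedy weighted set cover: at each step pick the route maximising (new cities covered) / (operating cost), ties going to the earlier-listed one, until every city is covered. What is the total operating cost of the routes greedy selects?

Pick 1: R5 adds 7 new (Leeds, York, Truro, Durham, Bristol, Chester, Exeter) at operating cost 6 (ratio 7/6).
Pick 2: R1 adds 1 new (Lincoln) at operating cost 16 (ratio 1/16).
Greedy total operating cost: 6 + 16 = 22. (The true optimum is 19, so greedy overshoots here.)

22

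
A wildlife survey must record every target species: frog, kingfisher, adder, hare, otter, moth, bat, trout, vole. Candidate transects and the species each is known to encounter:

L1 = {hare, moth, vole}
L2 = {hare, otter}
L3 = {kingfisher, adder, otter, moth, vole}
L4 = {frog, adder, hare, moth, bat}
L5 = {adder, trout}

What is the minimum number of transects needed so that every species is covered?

L3, L4, L5 together cover {frog, kingfisher, adder, hare, otter, moth, bat, trout, vole} — every species.
No 2 of the 5 transects cover everything (all 10 pairs fall short), so 3 is minimum.

3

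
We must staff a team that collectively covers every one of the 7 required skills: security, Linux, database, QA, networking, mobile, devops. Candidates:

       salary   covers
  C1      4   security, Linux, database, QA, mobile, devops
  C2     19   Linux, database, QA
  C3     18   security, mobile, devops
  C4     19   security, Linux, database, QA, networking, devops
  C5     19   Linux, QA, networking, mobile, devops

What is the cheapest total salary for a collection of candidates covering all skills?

23

C1, C4 cover every skill at salary 4 + 19 = 23.
Any cover uses at least 2 candidates; among all covering selections none totals below 23.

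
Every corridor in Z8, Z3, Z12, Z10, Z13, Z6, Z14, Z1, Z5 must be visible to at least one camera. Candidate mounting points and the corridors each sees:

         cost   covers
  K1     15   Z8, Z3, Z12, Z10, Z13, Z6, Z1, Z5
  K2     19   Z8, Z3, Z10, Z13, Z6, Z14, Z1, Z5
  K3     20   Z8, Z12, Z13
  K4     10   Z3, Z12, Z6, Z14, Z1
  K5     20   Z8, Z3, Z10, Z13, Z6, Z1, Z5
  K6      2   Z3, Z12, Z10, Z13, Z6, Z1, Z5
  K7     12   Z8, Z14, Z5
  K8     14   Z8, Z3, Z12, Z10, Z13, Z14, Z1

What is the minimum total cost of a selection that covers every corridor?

K6, K7 cover every corridor at cost 2 + 12 = 14.
Any cover uses at least 2 camera mounts; among all covering selections none totals below 14.

14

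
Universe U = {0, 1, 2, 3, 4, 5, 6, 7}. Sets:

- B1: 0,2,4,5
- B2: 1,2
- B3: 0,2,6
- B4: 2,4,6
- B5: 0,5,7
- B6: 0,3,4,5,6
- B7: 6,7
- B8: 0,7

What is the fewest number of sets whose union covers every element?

B2, B5, B6 together cover {0, 1, 2, 3, 4, 5, 6, 7} — every element.
No 2 of the 8 sets cover everything (all 28 pairs fall short), so 3 is minimum.

3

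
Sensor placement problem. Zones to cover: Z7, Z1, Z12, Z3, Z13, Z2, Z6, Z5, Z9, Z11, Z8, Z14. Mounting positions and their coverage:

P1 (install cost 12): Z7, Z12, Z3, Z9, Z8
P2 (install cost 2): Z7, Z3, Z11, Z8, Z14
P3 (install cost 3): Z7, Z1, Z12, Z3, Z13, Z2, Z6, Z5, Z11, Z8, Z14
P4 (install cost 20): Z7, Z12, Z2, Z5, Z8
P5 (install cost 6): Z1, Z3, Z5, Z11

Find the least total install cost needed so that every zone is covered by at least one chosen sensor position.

P1, P3 cover every zone at install cost 12 + 3 = 15.
Any cover uses at least 2 sensor positions; among all covering selections none totals below 15.

15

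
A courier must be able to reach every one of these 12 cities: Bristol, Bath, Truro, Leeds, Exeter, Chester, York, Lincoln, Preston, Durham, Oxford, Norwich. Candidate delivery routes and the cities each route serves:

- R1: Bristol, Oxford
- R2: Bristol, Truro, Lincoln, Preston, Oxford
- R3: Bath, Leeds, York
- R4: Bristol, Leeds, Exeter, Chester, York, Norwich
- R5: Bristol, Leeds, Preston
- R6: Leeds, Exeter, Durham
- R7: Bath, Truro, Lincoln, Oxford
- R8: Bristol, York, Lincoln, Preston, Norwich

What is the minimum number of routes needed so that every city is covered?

R2, R3, R4, R6 together cover {Bristol, Bath, Truro, Leeds, Exeter, Chester, York, Lincoln, Preston, Durham, Oxford, Norwich} — every city.
No 3 of the 8 routes cover everything (all 56 triples fall short), so 4 is minimum.

4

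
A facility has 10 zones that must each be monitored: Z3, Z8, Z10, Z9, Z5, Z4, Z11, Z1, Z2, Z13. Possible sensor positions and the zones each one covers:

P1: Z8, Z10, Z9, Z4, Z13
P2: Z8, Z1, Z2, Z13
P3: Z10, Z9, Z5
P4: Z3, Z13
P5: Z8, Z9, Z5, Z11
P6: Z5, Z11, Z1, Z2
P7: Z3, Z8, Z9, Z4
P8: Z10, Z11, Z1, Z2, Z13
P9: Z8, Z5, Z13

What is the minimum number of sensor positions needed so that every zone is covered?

P1, P4, P6 together cover {Z3, Z8, Z10, Z9, Z5, Z4, Z11, Z1, Z2, Z13} — every zone.
No 2 of the 9 sensor positions cover everything (all 36 pairs fall short), so 3 is minimum.

3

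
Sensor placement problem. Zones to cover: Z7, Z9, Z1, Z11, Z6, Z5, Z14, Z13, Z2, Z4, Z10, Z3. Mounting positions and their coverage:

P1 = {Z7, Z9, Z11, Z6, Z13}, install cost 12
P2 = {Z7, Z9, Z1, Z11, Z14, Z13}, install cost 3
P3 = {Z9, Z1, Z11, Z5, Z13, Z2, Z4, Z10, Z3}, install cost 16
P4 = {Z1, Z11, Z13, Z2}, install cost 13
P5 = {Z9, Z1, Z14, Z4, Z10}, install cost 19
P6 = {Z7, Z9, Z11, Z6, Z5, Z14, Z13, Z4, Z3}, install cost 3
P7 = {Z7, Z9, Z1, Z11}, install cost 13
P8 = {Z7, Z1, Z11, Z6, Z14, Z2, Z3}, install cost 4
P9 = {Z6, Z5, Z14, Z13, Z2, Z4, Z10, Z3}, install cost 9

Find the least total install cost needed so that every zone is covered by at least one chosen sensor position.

12

P2, P9 cover every zone at install cost 3 + 9 = 12.
Any cover uses at least 2 sensor positions; among all covering selections none totals below 12.
Greedy by coverage-per-install cost would pick P6, P8, P9 for 16 — worse than the optimum 12.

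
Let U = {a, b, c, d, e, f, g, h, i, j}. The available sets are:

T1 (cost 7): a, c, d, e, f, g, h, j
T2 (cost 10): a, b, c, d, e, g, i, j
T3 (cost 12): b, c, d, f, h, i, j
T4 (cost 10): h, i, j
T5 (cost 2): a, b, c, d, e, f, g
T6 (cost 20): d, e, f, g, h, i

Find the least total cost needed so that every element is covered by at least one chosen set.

12

T4, T5 cover every element at cost 10 + 2 = 12.
Any cover uses at least 2 sets; among all covering selections none totals below 12.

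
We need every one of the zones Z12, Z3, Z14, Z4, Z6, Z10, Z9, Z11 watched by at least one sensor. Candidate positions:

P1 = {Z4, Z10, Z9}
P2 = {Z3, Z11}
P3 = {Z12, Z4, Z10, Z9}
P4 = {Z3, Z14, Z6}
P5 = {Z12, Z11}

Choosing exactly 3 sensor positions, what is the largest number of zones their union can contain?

Choosing P1, P4, P5 covers {Z12, Z3, Z14, Z4, Z6, Z10, Z9, Z11} — 8 zones.
That is all 8 zones.

8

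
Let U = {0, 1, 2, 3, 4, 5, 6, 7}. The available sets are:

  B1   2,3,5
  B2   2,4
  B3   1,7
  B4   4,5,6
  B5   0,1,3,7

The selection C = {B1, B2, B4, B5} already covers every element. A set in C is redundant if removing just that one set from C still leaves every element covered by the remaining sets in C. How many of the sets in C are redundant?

Drop B1: the rest still cover every element — redundant.
Drop B2: the rest still cover every element — redundant.
Drop B4: 6 uncovered — not redundant.
Drop B5: 0, 1, 7 uncovered — not redundant.
2 redundant: B1, B2.

2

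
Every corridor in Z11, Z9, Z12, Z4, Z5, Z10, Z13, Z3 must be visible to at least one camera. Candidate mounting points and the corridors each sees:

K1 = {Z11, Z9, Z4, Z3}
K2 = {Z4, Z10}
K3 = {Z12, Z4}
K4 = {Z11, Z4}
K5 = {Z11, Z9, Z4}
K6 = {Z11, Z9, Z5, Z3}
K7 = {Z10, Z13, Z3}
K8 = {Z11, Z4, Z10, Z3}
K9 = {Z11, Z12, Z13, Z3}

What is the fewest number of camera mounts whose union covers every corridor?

K2, K6, K9 together cover {Z11, Z9, Z12, Z4, Z5, Z10, Z13, Z3} — every corridor.
No 2 of the 9 camera mounts cover everything (all 36 pairs fall short), so 3 is minimum.
Greedy (largest uncovered first) would take K1, K7, K3, K6 — 4 camera mounts — but 3 suffice.

3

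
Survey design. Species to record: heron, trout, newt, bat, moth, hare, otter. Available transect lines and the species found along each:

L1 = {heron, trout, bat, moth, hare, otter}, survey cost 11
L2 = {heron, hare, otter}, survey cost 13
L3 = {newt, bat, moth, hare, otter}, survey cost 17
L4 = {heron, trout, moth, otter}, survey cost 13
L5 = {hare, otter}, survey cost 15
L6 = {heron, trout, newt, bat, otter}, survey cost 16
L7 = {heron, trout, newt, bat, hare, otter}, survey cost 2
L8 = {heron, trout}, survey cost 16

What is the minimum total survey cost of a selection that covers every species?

13

L1, L7 cover every species at survey cost 11 + 2 = 13.
Any cover uses at least 2 transects; among all covering selections none totals below 13.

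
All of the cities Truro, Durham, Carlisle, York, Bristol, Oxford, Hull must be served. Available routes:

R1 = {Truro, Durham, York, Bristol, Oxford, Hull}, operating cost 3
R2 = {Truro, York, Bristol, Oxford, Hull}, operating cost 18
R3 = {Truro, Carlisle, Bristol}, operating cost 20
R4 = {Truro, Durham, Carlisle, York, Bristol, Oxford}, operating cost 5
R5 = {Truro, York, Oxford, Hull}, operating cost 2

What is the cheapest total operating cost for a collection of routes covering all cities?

7

R4, R5 cover every city at operating cost 5 + 2 = 7.
Any cover uses at least 2 routes; among all covering selections none totals below 7.
Greedy by coverage-per-operating cost would pick R1, R4 for 8 — worse than the optimum 7.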